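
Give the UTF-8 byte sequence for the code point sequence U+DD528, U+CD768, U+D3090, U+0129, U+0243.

U+DD528: 4-byte form → F3 9D 94 A8.
U+CD768: 4-byte form → F3 8D 9D A8.
U+D3090: 4-byte form → F3 93 82 90.
U+0129: 2-byte form → C4 A9.
U+0243: 2-byte form → C9 83.
Concatenated (16 bytes): F3 9D 94 A8 F3 8D 9D A8 F3 93 82 90 C4 A9 C9 83.

F3 9D 94 A8 F3 8D 9D A8 F3 93 82 90 C4 A9 C9 83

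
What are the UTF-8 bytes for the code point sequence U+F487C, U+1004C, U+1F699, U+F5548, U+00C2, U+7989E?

U+F487C: 4-byte form → F3 B4 A1 BC.
U+1004C: 4-byte form → F0 90 81 8C.
U+1F699: 4-byte form → F0 9F 9A 99.
U+F5548: 4-byte form → F3 B5 95 88.
U+00C2: 2-byte form → C3 82.
U+7989E: 4-byte form → F1 B9 A2 9E.
Concatenated (22 bytes): F3 B4 A1 BC F0 90 81 8C F0 9F 9A 99 F3 B5 95 88 C3 82 F1 B9 A2 9E.

F3 B4 A1 BC F0 90 81 8C F0 9F 9A 99 F3 B5 95 88 C3 82 F1 B9 A2 9E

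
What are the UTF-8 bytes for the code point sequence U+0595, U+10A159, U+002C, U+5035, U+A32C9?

D6 95 F4 8A 85 99 2C E5 80 B5 F2 A3 8B 89

U+0595: 2-byte form → D6 95.
U+10A159: 4-byte form → F4 8A 85 99.
U+002C: 1-byte form → 2C.
U+5035: 3-byte form → E5 80 B5.
U+A32C9: 4-byte form → F2 A3 8B 89.
Concatenated (14 bytes): D6 95 F4 8A 85 99 2C E5 80 B5 F2 A3 8B 89.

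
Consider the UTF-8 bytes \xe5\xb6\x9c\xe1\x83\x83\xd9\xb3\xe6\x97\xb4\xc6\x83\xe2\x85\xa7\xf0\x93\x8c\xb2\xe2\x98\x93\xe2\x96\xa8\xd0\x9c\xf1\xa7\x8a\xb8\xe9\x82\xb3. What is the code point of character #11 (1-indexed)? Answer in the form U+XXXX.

U+672B8

Offset 0: leading byte 0xE5 = 11100101 → 3-byte char #1 = E5 B6 9C.
Offset 3: leading byte 0xE1 = 11100001 → 3-byte char #2 = E1 83 83.
Offset 6: leading byte 0xD9 = 11011001 → 2-byte char #3 = D9 B3.
Offset 8: leading byte 0xE6 = 11100110 → 3-byte char #4 = E6 97 B4.
Offset 11: leading byte 0xC6 = 11000110 → 2-byte char #5 = C6 83.
Offset 13: leading byte 0xE2 = 11100010 → 3-byte char #6 = E2 85 A7.
Offset 16: leading byte 0xF0 = 11110000 → 4-byte char #7 = F0 93 8C B2.
Offset 20: leading byte 0xE2 = 11100010 → 3-byte char #8 = E2 98 93.
Offset 23: leading byte 0xE2 = 11100010 → 3-byte char #9 = E2 96 A8.
Offset 26: leading byte 0xD0 = 11010000 → 2-byte char #10 = D0 9C.
Offset 28: leading byte 0xF1 = 11110001 → 4-byte char #11 = F1 A7 8A B8.
Leading byte 0xF1 = 11110001 matches 11110xxx → 4-byte sequence.
Byte 1: 0xF1 = 11110001, payload 001 (3 bits).
Byte 2: 0xA7 = 10100111 (10xxxxxx ✓), payload 100111.
Byte 3: 0x8A = 10001010 (10xxxxxx ✓), payload 001010.
Byte 4: 0xB8 = 10111000 (10xxxxxx ✓), payload 111000.
Concatenate: 001100111001010111000 = 0x672B8 (21 bits → U+672B8).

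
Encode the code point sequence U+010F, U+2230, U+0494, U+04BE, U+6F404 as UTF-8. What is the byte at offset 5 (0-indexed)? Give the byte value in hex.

0xD2

U+010F → 2-byte form C4 8F at offsets 0–1.
U+2230 → 3-byte form E2 88 B0 at offsets 2–4.
U+0494 → 2-byte form D2 94 at offsets 5–6.
Offset 5 falls in char 3's range; it's byte 1 of D2 94 = 0xD2.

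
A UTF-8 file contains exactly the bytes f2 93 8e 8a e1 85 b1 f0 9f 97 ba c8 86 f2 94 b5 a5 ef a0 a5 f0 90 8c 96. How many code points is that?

Byte at offset 0: 0xF2 = 11110010 → 4-byte char (#1). Advance 4.
Byte at offset 4: 0xE1 = 11100001 → 3-byte char (#2). Advance 3.
Byte at offset 7: 0xF0 = 11110000 → 4-byte char (#3). Advance 4.
Byte at offset 11: 0xC8 = 11001000 → 2-byte char (#4). Advance 2.
Byte at offset 13: 0xF2 = 11110010 → 4-byte char (#5). Advance 4.
Byte at offset 17: 0xEF = 11101111 → 3-byte char (#6). Advance 3.
Byte at offset 20: 0xF0 = 11110000 → 4-byte char (#7). Advance 4.
Reached end at offset 24 after 7 code points.

7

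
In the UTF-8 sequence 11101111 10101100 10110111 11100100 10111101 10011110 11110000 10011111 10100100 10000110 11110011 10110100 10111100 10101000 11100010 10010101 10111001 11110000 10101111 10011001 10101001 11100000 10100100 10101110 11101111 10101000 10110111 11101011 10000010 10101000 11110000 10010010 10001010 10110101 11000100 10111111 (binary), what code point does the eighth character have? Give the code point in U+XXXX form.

U+FA37

Offset 0: leading byte 0xEF = 11101111 → 3-byte char #1 = EF AC B7.
Offset 3: leading byte 0xE4 = 11100100 → 3-byte char #2 = E4 BD 9E.
Offset 6: leading byte 0xF0 = 11110000 → 4-byte char #3 = F0 9F A4 86.
Offset 10: leading byte 0xF3 = 11110011 → 4-byte char #4 = F3 B4 BC A8.
Offset 14: leading byte 0xE2 = 11100010 → 3-byte char #5 = E2 95 B9.
Offset 17: leading byte 0xF0 = 11110000 → 4-byte char #6 = F0 AF 99 A9.
Offset 21: leading byte 0xE0 = 11100000 → 3-byte char #7 = E0 A4 AE.
Offset 24: leading byte 0xEF = 11101111 → 3-byte char #8 = EF A8 B7.
Leading byte 0xEF = 11101111 matches 1110xxxx → 3-byte sequence.
Byte 1: 0xEF = 11101111, payload 1111 (4 bits).
Byte 2: 0xA8 = 10101000 (10xxxxxx ✓), payload 101000.
Byte 3: 0xB7 = 10110111 (10xxxxxx ✓), payload 110111.
Concatenate: 1111101000110111 = 0xFA37 (16 bits → U+FA37).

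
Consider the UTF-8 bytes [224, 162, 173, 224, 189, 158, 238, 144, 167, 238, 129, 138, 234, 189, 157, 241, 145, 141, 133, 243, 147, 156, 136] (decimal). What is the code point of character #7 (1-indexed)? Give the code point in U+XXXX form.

U+D3708

Offset 0: leading byte 0xE0 = 11100000 → 3-byte char #1 = E0 A2 AD.
Offset 3: leading byte 0xE0 = 11100000 → 3-byte char #2 = E0 BD 9E.
Offset 6: leading byte 0xEE = 11101110 → 3-byte char #3 = EE 90 A7.
Offset 9: leading byte 0xEE = 11101110 → 3-byte char #4 = EE 81 8A.
Offset 12: leading byte 0xEA = 11101010 → 3-byte char #5 = EA BD 9D.
Offset 15: leading byte 0xF1 = 11110001 → 4-byte char #6 = F1 91 8D 85.
Offset 19: leading byte 0xF3 = 11110011 → 4-byte char #7 = F3 93 9C 88.
Leading byte 0xF3 = 11110011 matches 11110xxx → 4-byte sequence.
Byte 1: 0xF3 = 11110011, payload 011 (3 bits).
Byte 2: 0x93 = 10010011 (10xxxxxx ✓), payload 010011.
Byte 3: 0x9C = 10011100 (10xxxxxx ✓), payload 011100.
Byte 4: 0x88 = 10001000 (10xxxxxx ✓), payload 001000.
Concatenate: 011010011011100001000 = 0xD3708 (21 bits → U+D3708).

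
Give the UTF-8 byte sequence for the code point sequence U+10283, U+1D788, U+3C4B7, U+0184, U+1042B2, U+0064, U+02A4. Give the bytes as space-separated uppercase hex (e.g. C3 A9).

F0 90 8A 83 F0 9D 9E 88 F0 BC 92 B7 C6 84 F4 84 8A B2 64 CA A4

U+10283: 4-byte form → F0 90 8A 83.
U+1D788: 4-byte form → F0 9D 9E 88.
U+3C4B7: 4-byte form → F0 BC 92 B7.
U+0184: 2-byte form → C6 84.
U+1042B2: 4-byte form → F4 84 8A B2.
U+0064: 1-byte form → 64.
U+02A4: 2-byte form → CA A4.
Concatenated (21 bytes): F0 90 8A 83 F0 9D 9E 88 F0 BC 92 B7 C6 84 F4 84 8A B2 64 CA A4.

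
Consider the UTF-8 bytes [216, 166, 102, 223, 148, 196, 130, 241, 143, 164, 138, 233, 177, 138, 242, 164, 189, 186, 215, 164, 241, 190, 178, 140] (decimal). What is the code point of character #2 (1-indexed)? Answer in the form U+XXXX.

U+0066

Offset 0: leading byte 0xD8 = 11011000 → 2-byte char #1 = D8 A6.
Offset 2: leading byte 0x66 = 01100110 → 1-byte char #2 = 66.
Leading byte 0x66 = 01100110 matches 0xxxxxxx → 1-byte sequence.
Byte 1: 0x66 = 01100110, payload 1100110 (7 bits).
Concatenate: 1100110 = 0x66 (7 bits → U+0066).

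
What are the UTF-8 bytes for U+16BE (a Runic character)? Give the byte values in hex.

U+16BE = 0x16BE = 5822 decimal. In range U+0800–U+FFFF → 3-byte form: 1110xxxx 10xxxxxx 10xxxxxx.
Binary (16 bits): 0001011010111110.
Split 4+6+6: 0001 | 011010 | 111110.
Byte 1: 11100001 = 0xE1.
Byte 2: 10011010 = 0x9A.
Byte 3: 10111110 = 0xBE.

E1 9A BE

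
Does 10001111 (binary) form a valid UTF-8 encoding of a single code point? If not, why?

invalid (continuation byte with no leading byte)

Byte 0x8F = 10001111 has the form 10xxxxxx — a continuation byte — but there is no preceding leading byte.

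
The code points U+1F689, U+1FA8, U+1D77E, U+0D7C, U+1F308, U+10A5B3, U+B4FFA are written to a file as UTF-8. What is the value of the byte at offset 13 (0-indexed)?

0xBC

U+1F689 → 4-byte form F0 9F 9A 89 at offsets 0–3.
U+1FA8 → 3-byte form E1 BE A8 at offsets 4–6.
U+1D77E → 4-byte form F0 9D 9D BE at offsets 7–10.
U+0D7C → 3-byte form E0 B5 BC at offsets 11–13.
Offset 13 falls in char 4's range; it's byte 3 of E0 B5 BC = 0xBC.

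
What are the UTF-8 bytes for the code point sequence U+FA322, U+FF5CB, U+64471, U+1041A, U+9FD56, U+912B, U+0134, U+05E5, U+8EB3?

F3 BA 8C A2 F3 BF 97 8B F1 A4 91 B1 F0 90 90 9A F2 9F B5 96 E9 84 AB C4 B4 D7 A5 E8 BA B3

U+FA322: 4-byte form → F3 BA 8C A2.
U+FF5CB: 4-byte form → F3 BF 97 8B.
U+64471: 4-byte form → F1 A4 91 B1.
U+1041A: 4-byte form → F0 90 90 9A.
U+9FD56: 4-byte form → F2 9F B5 96.
U+912B: 3-byte form → E9 84 AB.
U+0134: 2-byte form → C4 B4.
U+05E5: 2-byte form → D7 A5.
U+8EB3: 3-byte form → E8 BA B3.
Concatenated (30 bytes): F3 BA 8C A2 F3 BF 97 8B F1 A4 91 B1 F0 90 90 9A F2 9F B5 96 E9 84 AB C4 B4 D7 A5 E8 BA B3.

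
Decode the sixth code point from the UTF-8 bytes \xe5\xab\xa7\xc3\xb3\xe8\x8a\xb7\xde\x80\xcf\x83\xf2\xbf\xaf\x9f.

U+BFBDF

Offset 0: leading byte 0xE5 = 11100101 → 3-byte char #1 = E5 AB A7.
Offset 3: leading byte 0xC3 = 11000011 → 2-byte char #2 = C3 B3.
Offset 5: leading byte 0xE8 = 11101000 → 3-byte char #3 = E8 8A B7.
Offset 8: leading byte 0xDE = 11011110 → 2-byte char #4 = DE 80.
Offset 10: leading byte 0xCF = 11001111 → 2-byte char #5 = CF 83.
Offset 12: leading byte 0xF2 = 11110010 → 4-byte char #6 = F2 BF AF 9F.
Leading byte 0xF2 = 11110010 matches 11110xxx → 4-byte sequence.
Byte 1: 0xF2 = 11110010, payload 010 (3 bits).
Byte 2: 0xBF = 10111111 (10xxxxxx ✓), payload 111111.
Byte 3: 0xAF = 10101111 (10xxxxxx ✓), payload 101111.
Byte 4: 0x9F = 10011111 (10xxxxxx ✓), payload 011111.
Concatenate: 010111111101111011111 = 0xBFBDF (21 bits → U+BFBDF).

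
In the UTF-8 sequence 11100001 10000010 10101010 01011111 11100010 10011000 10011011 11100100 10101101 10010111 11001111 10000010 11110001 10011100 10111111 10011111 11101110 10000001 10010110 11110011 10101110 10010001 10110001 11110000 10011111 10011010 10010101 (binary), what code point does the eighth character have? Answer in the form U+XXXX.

U+EE471

Offset 0: leading byte 0xE1 = 11100001 → 3-byte char #1 = E1 82 AA.
Offset 3: leading byte 0x5F = 01011111 → 1-byte char #2 = 5F.
Offset 4: leading byte 0xE2 = 11100010 → 3-byte char #3 = E2 98 9B.
Offset 7: leading byte 0xE4 = 11100100 → 3-byte char #4 = E4 AD 97.
Offset 10: leading byte 0xCF = 11001111 → 2-byte char #5 = CF 82.
Offset 12: leading byte 0xF1 = 11110001 → 4-byte char #6 = F1 9C BF 9F.
Offset 16: leading byte 0xEE = 11101110 → 3-byte char #7 = EE 81 96.
Offset 19: leading byte 0xF3 = 11110011 → 4-byte char #8 = F3 AE 91 B1.
Leading byte 0xF3 = 11110011 matches 11110xxx → 4-byte sequence.
Byte 1: 0xF3 = 11110011, payload 011 (3 bits).
Byte 2: 0xAE = 10101110 (10xxxxxx ✓), payload 101110.
Byte 3: 0x91 = 10010001 (10xxxxxx ✓), payload 010001.
Byte 4: 0xB1 = 10110001 (10xxxxxx ✓), payload 110001.
Concatenate: 011101110010001110001 = 0xEE471 (21 bits → U+EE471).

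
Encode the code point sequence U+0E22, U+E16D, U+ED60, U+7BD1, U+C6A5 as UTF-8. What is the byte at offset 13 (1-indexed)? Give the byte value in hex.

1-indexed offset 13 is 0-indexed offset 12.
U+0E22 → 3-byte form E0 B8 A2 at offsets 0–2.
U+E16D → 3-byte form EE 85 AD at offsets 3–5.
U+ED60 → 3-byte form EE B5 A0 at offsets 6–8.
U+7BD1 → 3-byte form E7 AF 91 at offsets 9–11.
U+C6A5 → 3-byte form EC 9A A5 at offsets 12–14.
Offset 12 falls in char 5's range; it's byte 1 of EC 9A A5 = 0xEC.

0xEC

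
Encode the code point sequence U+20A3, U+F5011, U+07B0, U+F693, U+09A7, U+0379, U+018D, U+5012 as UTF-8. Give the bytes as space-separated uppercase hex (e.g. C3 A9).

U+20A3: 3-byte form → E2 82 A3.
U+F5011: 4-byte form → F3 B5 80 91.
U+07B0: 2-byte form → DE B0.
U+F693: 3-byte form → EF 9A 93.
U+09A7: 3-byte form → E0 A6 A7.
U+0379: 2-byte form → CD B9.
U+018D: 2-byte form → C6 8D.
U+5012: 3-byte form → E5 80 92.
Concatenated (22 bytes): E2 82 A3 F3 B5 80 91 DE B0 EF 9A 93 E0 A6 A7 CD B9 C6 8D E5 80 92.

E2 82 A3 F3 B5 80 91 DE B0 EF 9A 93 E0 A6 A7 CD B9 C6 8D E5 80 92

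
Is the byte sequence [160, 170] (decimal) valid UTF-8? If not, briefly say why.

invalid (continuation byte with no leading byte)

Byte 0xA0 = 10100000 has the form 10xxxxxx — a continuation byte — but there is no preceding leading byte.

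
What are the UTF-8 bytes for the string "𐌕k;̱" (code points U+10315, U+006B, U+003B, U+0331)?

F0 90 8C 95 6B 3B CC B1

U+10315: 4-byte form → F0 90 8C 95.
U+006B: 1-byte form → 6B.
U+003B: 1-byte form → 3B.
U+0331: 2-byte form → CC B1.
Concatenated (8 bytes): F0 90 8C 95 6B 3B CC B1.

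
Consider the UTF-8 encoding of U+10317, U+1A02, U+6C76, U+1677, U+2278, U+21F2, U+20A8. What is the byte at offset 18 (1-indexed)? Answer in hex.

0x87

1-indexed offset 18 is 0-indexed offset 17.
U+10317 → 4-byte form F0 90 8C 97 at offsets 0–3.
U+1A02 → 3-byte form E1 A8 82 at offsets 4–6.
U+6C76 → 3-byte form E6 B1 B6 at offsets 7–9.
U+1677 → 3-byte form E1 99 B7 at offsets 10–12.
U+2278 → 3-byte form E2 89 B8 at offsets 13–15.
U+21F2 → 3-byte form E2 87 B2 at offsets 16–18.
Offset 17 falls in char 6's range; it's byte 2 of E2 87 B2 = 0x87.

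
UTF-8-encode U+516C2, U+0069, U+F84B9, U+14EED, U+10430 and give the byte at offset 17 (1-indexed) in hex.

0xB0

1-indexed offset 17 is 0-indexed offset 16.
U+516C2 → 4-byte form F1 91 9B 82 at offsets 0–3.
U+0069 → 1-byte form 69 at offsets 4–4.
U+F84B9 → 4-byte form F3 B8 92 B9 at offsets 5–8.
U+14EED → 4-byte form F0 94 BB AD at offsets 9–12.
U+10430 → 4-byte form F0 90 90 B0 at offsets 13–16.
Offset 16 falls in char 5's range; it's byte 4 of F0 90 90 B0 = 0xB0.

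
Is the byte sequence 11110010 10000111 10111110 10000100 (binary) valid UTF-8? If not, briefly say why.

Leading byte 0xF2 = 11110010 → 4-byte form.
Continuation bytes 0x87=10000111, 0xBE=10111110, 0x84=10000100 all match 10xxxxxx.
Decoded value 0x87F84 is ≥ 0x10000 (shortest form) and not a surrogate.

valid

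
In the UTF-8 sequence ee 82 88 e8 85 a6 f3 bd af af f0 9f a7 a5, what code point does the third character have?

Offset 0: leading byte 0xEE = 11101110 → 3-byte char #1 = EE 82 88.
Offset 3: leading byte 0xE8 = 11101000 → 3-byte char #2 = E8 85 A6.
Offset 6: leading byte 0xF3 = 11110011 → 4-byte char #3 = F3 BD AF AF.
Leading byte 0xF3 = 11110011 matches 11110xxx → 4-byte sequence.
Byte 1: 0xF3 = 11110011, payload 011 (3 bits).
Byte 2: 0xBD = 10111101 (10xxxxxx ✓), payload 111101.
Byte 3: 0xAF = 10101111 (10xxxxxx ✓), payload 101111.
Byte 4: 0xAF = 10101111 (10xxxxxx ✓), payload 101111.
Concatenate: 011111101101111101111 = 0xFDBEF (21 bits → U+FDBEF).

U+FDBEF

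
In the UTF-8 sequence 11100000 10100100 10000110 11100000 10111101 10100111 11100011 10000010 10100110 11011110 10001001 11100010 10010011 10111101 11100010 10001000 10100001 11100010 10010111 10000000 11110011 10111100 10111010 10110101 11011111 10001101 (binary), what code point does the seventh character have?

Offset 0: leading byte 0xE0 = 11100000 → 3-byte char #1 = E0 A4 86.
Offset 3: leading byte 0xE0 = 11100000 → 3-byte char #2 = E0 BD A7.
Offset 6: leading byte 0xE3 = 11100011 → 3-byte char #3 = E3 82 A6.
Offset 9: leading byte 0xDE = 11011110 → 2-byte char #4 = DE 89.
Offset 11: leading byte 0xE2 = 11100010 → 3-byte char #5 = E2 93 BD.
Offset 14: leading byte 0xE2 = 11100010 → 3-byte char #6 = E2 88 A1.
Offset 17: leading byte 0xE2 = 11100010 → 3-byte char #7 = E2 97 80.
Leading byte 0xE2 = 11100010 matches 1110xxxx → 3-byte sequence.
Byte 1: 0xE2 = 11100010, payload 0010 (4 bits).
Byte 2: 0x97 = 10010111 (10xxxxxx ✓), payload 010111.
Byte 3: 0x80 = 10000000 (10xxxxxx ✓), payload 000000.
Concatenate: 0010010111000000 = 0x25C0 (16 bits → U+25C0).

U+25C0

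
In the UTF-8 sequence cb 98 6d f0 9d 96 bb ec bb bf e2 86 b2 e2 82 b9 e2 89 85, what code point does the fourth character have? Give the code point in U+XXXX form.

Offset 0: leading byte 0xCB = 11001011 → 2-byte char #1 = CB 98.
Offset 2: leading byte 0x6D = 01101101 → 1-byte char #2 = 6D.
Offset 3: leading byte 0xF0 = 11110000 → 4-byte char #3 = F0 9D 96 BB.
Offset 7: leading byte 0xEC = 11101100 → 3-byte char #4 = EC BB BF.
Leading byte 0xEC = 11101100 matches 1110xxxx → 3-byte sequence.
Byte 1: 0xEC = 11101100, payload 1100 (4 bits).
Byte 2: 0xBB = 10111011 (10xxxxxx ✓), payload 111011.
Byte 3: 0xBF = 10111111 (10xxxxxx ✓), payload 111111.
Concatenate: 1100111011111111 = 0xCEFF (16 bits → U+CEFF).

U+CEFF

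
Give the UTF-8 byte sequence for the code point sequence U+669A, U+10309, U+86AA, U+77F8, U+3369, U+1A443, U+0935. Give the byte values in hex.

U+669A: 3-byte form → E6 9A 9A.
U+10309: 4-byte form → F0 90 8C 89.
U+86AA: 3-byte form → E8 9A AA.
U+77F8: 3-byte form → E7 9F B8.
U+3369: 3-byte form → E3 8D A9.
U+1A443: 4-byte form → F0 9A 91 83.
U+0935: 3-byte form → E0 A4 B5.
Concatenated (23 bytes): E6 9A 9A F0 90 8C 89 E8 9A AA E7 9F B8 E3 8D A9 F0 9A 91 83 E0 A4 B5.

E6 9A 9A F0 90 8C 89 E8 9A AA E7 9F B8 E3 8D A9 F0 9A 91 83 E0 A4 B5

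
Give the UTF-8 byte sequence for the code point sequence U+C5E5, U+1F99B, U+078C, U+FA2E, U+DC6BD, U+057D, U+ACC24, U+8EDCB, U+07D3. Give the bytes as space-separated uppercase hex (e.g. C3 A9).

EC 97 A5 F0 9F A6 9B DE 8C EF A8 AE F3 9C 9A BD D5 BD F2 AC B0 A4 F2 8E B7 8B DF 93

U+C5E5: 3-byte form → EC 97 A5.
U+1F99B: 4-byte form → F0 9F A6 9B.
U+078C: 2-byte form → DE 8C.
U+FA2E: 3-byte form → EF A8 AE.
U+DC6BD: 4-byte form → F3 9C 9A BD.
U+057D: 2-byte form → D5 BD.
U+ACC24: 4-byte form → F2 AC B0 A4.
U+8EDCB: 4-byte form → F2 8E B7 8B.
U+07D3: 2-byte form → DF 93.
Concatenated (28 bytes): EC 97 A5 F0 9F A6 9B DE 8C EF A8 AE F3 9C 9A BD D5 BD F2 AC B0 A4 F2 8E B7 8B DF 93.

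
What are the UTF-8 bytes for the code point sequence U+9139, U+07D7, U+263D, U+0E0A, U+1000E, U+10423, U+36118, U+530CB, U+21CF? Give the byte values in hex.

U+9139: 3-byte form → E9 84 B9.
U+07D7: 2-byte form → DF 97.
U+263D: 3-byte form → E2 98 BD.
U+0E0A: 3-byte form → E0 B8 8A.
U+1000E: 4-byte form → F0 90 80 8E.
U+10423: 4-byte form → F0 90 90 A3.
U+36118: 4-byte form → F0 B6 84 98.
U+530CB: 4-byte form → F1 93 83 8B.
U+21CF: 3-byte form → E2 87 8F.
Concatenated (30 bytes): E9 84 B9 DF 97 E2 98 BD E0 B8 8A F0 90 80 8E F0 90 90 A3 F0 B6 84 98 F1 93 83 8B E2 87 8F.

E9 84 B9 DF 97 E2 98 BD E0 B8 8A F0 90 80 8E F0 90 90 A3 F0 B6 84 98 F1 93 83 8B E2 87 8F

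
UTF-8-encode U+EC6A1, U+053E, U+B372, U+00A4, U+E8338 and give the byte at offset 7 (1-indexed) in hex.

1-indexed offset 7 is 0-indexed offset 6.
U+EC6A1 → 4-byte form F3 AC 9A A1 at offsets 0–3.
U+053E → 2-byte form D4 BE at offsets 4–5.
U+B372 → 3-byte form EB 8D B2 at offsets 6–8.
Offset 6 falls in char 3's range; it's byte 1 of EB 8D B2 = 0xEB.

0xEB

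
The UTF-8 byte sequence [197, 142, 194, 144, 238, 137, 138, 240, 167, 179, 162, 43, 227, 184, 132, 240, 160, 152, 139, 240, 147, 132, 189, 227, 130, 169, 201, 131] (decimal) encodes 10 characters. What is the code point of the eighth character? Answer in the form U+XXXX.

Offset 0: leading byte 0xC5 = 11000101 → 2-byte char #1 = C5 8E.
Offset 2: leading byte 0xC2 = 11000010 → 2-byte char #2 = C2 90.
Offset 4: leading byte 0xEE = 11101110 → 3-byte char #3 = EE 89 8A.
Offset 7: leading byte 0xF0 = 11110000 → 4-byte char #4 = F0 A7 B3 A2.
Offset 11: leading byte 0x2B = 00101011 → 1-byte char #5 = 2B.
Offset 12: leading byte 0xE3 = 11100011 → 3-byte char #6 = E3 B8 84.
Offset 15: leading byte 0xF0 = 11110000 → 4-byte char #7 = F0 A0 98 8B.
Offset 19: leading byte 0xF0 = 11110000 → 4-byte char #8 = F0 93 84 BD.
Leading byte 0xF0 = 11110000 matches 11110xxx → 4-byte sequence.
Byte 1: 0xF0 = 11110000, payload 000 (3 bits).
Byte 2: 0x93 = 10010011 (10xxxxxx ✓), payload 010011.
Byte 3: 0x84 = 10000100 (10xxxxxx ✓), payload 000100.
Byte 4: 0xBD = 10111101 (10xxxxxx ✓), payload 111101.
Concatenate: 000010011000100111101 = 0x1313D (21 bits → U+1313D).

U+1313D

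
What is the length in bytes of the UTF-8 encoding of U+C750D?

U+C750D = 0xC750D. UTF-8 uses 1 byte below 0x80, 2 below 0x800, 3 below 0x10000, 4 up to 0x10FFFF. 0xC750D is in U+10000–U+10FFFF → 4 bytes.

4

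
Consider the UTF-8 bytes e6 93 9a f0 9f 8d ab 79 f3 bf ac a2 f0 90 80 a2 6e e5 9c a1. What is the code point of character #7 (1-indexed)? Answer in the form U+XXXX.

U+5721

Offset 0: leading byte 0xE6 = 11100110 → 3-byte char #1 = E6 93 9A.
Offset 3: leading byte 0xF0 = 11110000 → 4-byte char #2 = F0 9F 8D AB.
Offset 7: leading byte 0x79 = 01111001 → 1-byte char #3 = 79.
Offset 8: leading byte 0xF3 = 11110011 → 4-byte char #4 = F3 BF AC A2.
Offset 12: leading byte 0xF0 = 11110000 → 4-byte char #5 = F0 90 80 A2.
Offset 16: leading byte 0x6E = 01101110 → 1-byte char #6 = 6E.
Offset 17: leading byte 0xE5 = 11100101 → 3-byte char #7 = E5 9C A1.
Leading byte 0xE5 = 11100101 matches 1110xxxx → 3-byte sequence.
Byte 1: 0xE5 = 11100101, payload 0101 (4 bits).
Byte 2: 0x9C = 10011100 (10xxxxxx ✓), payload 011100.
Byte 3: 0xA1 = 10100001 (10xxxxxx ✓), payload 100001.
Concatenate: 0101011100100001 = 0x5721 (16 bits → U+5721).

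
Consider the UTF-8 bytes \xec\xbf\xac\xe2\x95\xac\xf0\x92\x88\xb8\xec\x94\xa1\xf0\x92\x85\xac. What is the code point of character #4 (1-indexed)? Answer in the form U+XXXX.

Offset 0: leading byte 0xEC = 11101100 → 3-byte char #1 = EC BF AC.
Offset 3: leading byte 0xE2 = 11100010 → 3-byte char #2 = E2 95 AC.
Offset 6: leading byte 0xF0 = 11110000 → 4-byte char #3 = F0 92 88 B8.
Offset 10: leading byte 0xEC = 11101100 → 3-byte char #4 = EC 94 A1.
Leading byte 0xEC = 11101100 matches 1110xxxx → 3-byte sequence.
Byte 1: 0xEC = 11101100, payload 1100 (4 bits).
Byte 2: 0x94 = 10010100 (10xxxxxx ✓), payload 010100.
Byte 3: 0xA1 = 10100001 (10xxxxxx ✓), payload 100001.
Concatenate: 1100010100100001 = 0xC521 (16 bits → U+C521).

U+C521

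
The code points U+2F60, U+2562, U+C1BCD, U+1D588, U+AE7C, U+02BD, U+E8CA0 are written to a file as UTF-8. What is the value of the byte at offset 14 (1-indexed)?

0x88

1-indexed offset 14 is 0-indexed offset 13.
U+2F60 → 3-byte form E2 BD A0 at offsets 0–2.
U+2562 → 3-byte form E2 95 A2 at offsets 3–5.
U+C1BCD → 4-byte form F3 81 AF 8D at offsets 6–9.
U+1D588 → 4-byte form F0 9D 96 88 at offsets 10–13.
Offset 13 falls in char 4's range; it's byte 4 of F0 9D 96 88 = 0x88.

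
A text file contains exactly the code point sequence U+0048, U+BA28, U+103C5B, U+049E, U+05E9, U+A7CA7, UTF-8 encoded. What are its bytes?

48 EB A8 A8 F4 83 B1 9B D2 9E D7 A9 F2 A7 B2 A7

U+0048: 1-byte form → 48.
U+BA28: 3-byte form → EB A8 A8.
U+103C5B: 4-byte form → F4 83 B1 9B.
U+049E: 2-byte form → D2 9E.
U+05E9: 2-byte form → D7 A9.
U+A7CA7: 4-byte form → F2 A7 B2 A7.
Concatenated (16 bytes): 48 EB A8 A8 F4 83 B1 9B D2 9E D7 A9 F2 A7 B2 A7.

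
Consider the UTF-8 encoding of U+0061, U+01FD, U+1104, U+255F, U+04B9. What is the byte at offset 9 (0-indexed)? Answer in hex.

U+0061 → 1-byte form 61 at offsets 0–0.
U+01FD → 2-byte form C7 BD at offsets 1–2.
U+1104 → 3-byte form E1 84 84 at offsets 3–5.
U+255F → 3-byte form E2 95 9F at offsets 6–8.
U+04B9 → 2-byte form D2 B9 at offsets 9–10.
Offset 9 falls in char 5's range; it's byte 1 of D2 B9 = 0xD2.

0xD2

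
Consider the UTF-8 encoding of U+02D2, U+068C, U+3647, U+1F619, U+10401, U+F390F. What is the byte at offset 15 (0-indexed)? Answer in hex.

U+02D2 → 2-byte form CB 92 at offsets 0–1.
U+068C → 2-byte form DA 8C at offsets 2–3.
U+3647 → 3-byte form E3 99 87 at offsets 4–6.
U+1F619 → 4-byte form F0 9F 98 99 at offsets 7–10.
U+10401 → 4-byte form F0 90 90 81 at offsets 11–14.
U+F390F → 4-byte form F3 B3 A4 8F at offsets 15–18.
Offset 15 falls in char 6's range; it's byte 1 of F3 B3 A4 8F = 0xF3.

0xF3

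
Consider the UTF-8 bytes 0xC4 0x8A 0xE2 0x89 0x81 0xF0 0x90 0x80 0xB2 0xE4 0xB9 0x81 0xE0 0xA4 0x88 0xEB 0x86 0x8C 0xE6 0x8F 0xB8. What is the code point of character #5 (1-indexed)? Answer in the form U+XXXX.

U+0908

Offset 0: leading byte 0xC4 = 11000100 → 2-byte char #1 = C4 8A.
Offset 2: leading byte 0xE2 = 11100010 → 3-byte char #2 = E2 89 81.
Offset 5: leading byte 0xF0 = 11110000 → 4-byte char #3 = F0 90 80 B2.
Offset 9: leading byte 0xE4 = 11100100 → 3-byte char #4 = E4 B9 81.
Offset 12: leading byte 0xE0 = 11100000 → 3-byte char #5 = E0 A4 88.
Leading byte 0xE0 = 11100000 matches 1110xxxx → 3-byte sequence.
Byte 1: 0xE0 = 11100000, payload 0000 (4 bits).
Byte 2: 0xA4 = 10100100 (10xxxxxx ✓), payload 100100.
Byte 3: 0x88 = 10001000 (10xxxxxx ✓), payload 001000.
Concatenate: 0000100100001000 = 0x908 (16 bits → U+0908).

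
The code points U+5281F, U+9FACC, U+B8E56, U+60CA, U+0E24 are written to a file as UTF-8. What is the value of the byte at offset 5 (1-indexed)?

1-indexed offset 5 is 0-indexed offset 4.
U+5281F → 4-byte form F1 92 A0 9F at offsets 0–3.
U+9FACC → 4-byte form F2 9F AB 8C at offsets 4–7.
Offset 4 falls in char 2's range; it's byte 1 of F2 9F AB 8C = 0xF2.

0xF2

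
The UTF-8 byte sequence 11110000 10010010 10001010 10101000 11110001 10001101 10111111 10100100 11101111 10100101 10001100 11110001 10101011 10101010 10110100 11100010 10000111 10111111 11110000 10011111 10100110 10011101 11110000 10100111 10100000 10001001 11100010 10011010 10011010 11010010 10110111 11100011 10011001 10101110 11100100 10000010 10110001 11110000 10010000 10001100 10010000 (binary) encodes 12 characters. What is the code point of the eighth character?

Offset 0: leading byte 0xF0 = 11110000 → 4-byte char #1 = F0 92 8A A8.
Offset 4: leading byte 0xF1 = 11110001 → 4-byte char #2 = F1 8D BF A4.
Offset 8: leading byte 0xEF = 11101111 → 3-byte char #3 = EF A5 8C.
Offset 11: leading byte 0xF1 = 11110001 → 4-byte char #4 = F1 AB AA B4.
Offset 15: leading byte 0xE2 = 11100010 → 3-byte char #5 = E2 87 BF.
Offset 18: leading byte 0xF0 = 11110000 → 4-byte char #6 = F0 9F A6 9D.
Offset 22: leading byte 0xF0 = 11110000 → 4-byte char #7 = F0 A7 A0 89.
Offset 26: leading byte 0xE2 = 11100010 → 3-byte char #8 = E2 9A 9A.
Leading byte 0xE2 = 11100010 matches 1110xxxx → 3-byte sequence.
Byte 1: 0xE2 = 11100010, payload 0010 (4 bits).
Byte 2: 0x9A = 10011010 (10xxxxxx ✓), payload 011010.
Byte 3: 0x9A = 10011010 (10xxxxxx ✓), payload 011010.
Concatenate: 0010011010011010 = 0x269A (16 bits → U+269A).

U+269A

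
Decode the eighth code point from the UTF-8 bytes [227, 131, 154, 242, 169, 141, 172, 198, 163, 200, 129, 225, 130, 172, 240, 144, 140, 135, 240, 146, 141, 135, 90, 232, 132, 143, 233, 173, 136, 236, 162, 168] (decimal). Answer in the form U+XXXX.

Offset 0: leading byte 0xE3 = 11100011 → 3-byte char #1 = E3 83 9A.
Offset 3: leading byte 0xF2 = 11110010 → 4-byte char #2 = F2 A9 8D AC.
Offset 7: leading byte 0xC6 = 11000110 → 2-byte char #3 = C6 A3.
Offset 9: leading byte 0xC8 = 11001000 → 2-byte char #4 = C8 81.
Offset 11: leading byte 0xE1 = 11100001 → 3-byte char #5 = E1 82 AC.
Offset 14: leading byte 0xF0 = 11110000 → 4-byte char #6 = F0 90 8C 87.
Offset 18: leading byte 0xF0 = 11110000 → 4-byte char #7 = F0 92 8D 87.
Offset 22: leading byte 0x5A = 01011010 → 1-byte char #8 = 5A.
Leading byte 0x5A = 01011010 matches 0xxxxxxx → 1-byte sequence.
Byte 1: 0x5A = 01011010, payload 1011010 (7 bits).
Concatenate: 1011010 = 0x5A (7 bits → U+005A).

U+005A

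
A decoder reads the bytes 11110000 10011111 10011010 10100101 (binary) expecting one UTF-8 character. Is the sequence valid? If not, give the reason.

Leading byte 0xF0 = 11110000 → 4-byte form.
Continuation bytes 0x9F=10011111, 0x9A=10011010, 0xA5=10100101 all match 10xxxxxx.
Decoded value 0x1F6A5 is ≥ 0x10000 (shortest form) and not a surrogate.

valid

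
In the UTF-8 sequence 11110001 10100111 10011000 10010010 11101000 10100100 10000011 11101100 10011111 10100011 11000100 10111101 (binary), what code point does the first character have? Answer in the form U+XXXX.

U+67612

Offset 0: leading byte 0xF1 = 11110001 → 4-byte char #1 = F1 A7 98 92.
Leading byte 0xF1 = 11110001 matches 11110xxx → 4-byte sequence.
Byte 1: 0xF1 = 11110001, payload 001 (3 bits).
Byte 2: 0xA7 = 10100111 (10xxxxxx ✓), payload 100111.
Byte 3: 0x98 = 10011000 (10xxxxxx ✓), payload 011000.
Byte 4: 0x92 = 10010010 (10xxxxxx ✓), payload 010010.
Concatenate: 001100111011000010010 = 0x67612 (21 bits → U+67612).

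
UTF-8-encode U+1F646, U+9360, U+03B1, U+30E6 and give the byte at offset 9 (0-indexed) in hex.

U+1F646 → 4-byte form F0 9F 99 86 at offsets 0–3.
U+9360 → 3-byte form E9 8D A0 at offsets 4–6.
U+03B1 → 2-byte form CE B1 at offsets 7–8.
U+30E6 → 3-byte form E3 83 A6 at offsets 9–11.
Offset 9 falls in char 4's range; it's byte 1 of E3 83 A6 = 0xE3.

0xE3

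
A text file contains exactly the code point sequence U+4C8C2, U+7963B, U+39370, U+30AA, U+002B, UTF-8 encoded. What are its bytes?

U+4C8C2: 4-byte form → F1 8C A3 82.
U+7963B: 4-byte form → F1 B9 98 BB.
U+39370: 4-byte form → F0 B9 8D B0.
U+30AA: 3-byte form → E3 82 AA.
U+002B: 1-byte form → 2B.
Concatenated (16 bytes): F1 8C A3 82 F1 B9 98 BB F0 B9 8D B0 E3 82 AA 2B.

F1 8C A3 82 F1 B9 98 BB F0 B9 8D B0 E3 82 AA 2B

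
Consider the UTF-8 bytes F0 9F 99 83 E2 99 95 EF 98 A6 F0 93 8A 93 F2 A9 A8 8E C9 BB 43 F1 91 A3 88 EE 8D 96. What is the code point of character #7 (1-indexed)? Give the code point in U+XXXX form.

Offset 0: leading byte 0xF0 = 11110000 → 4-byte char #1 = F0 9F 99 83.
Offset 4: leading byte 0xE2 = 11100010 → 3-byte char #2 = E2 99 95.
Offset 7: leading byte 0xEF = 11101111 → 3-byte char #3 = EF 98 A6.
Offset 10: leading byte 0xF0 = 11110000 → 4-byte char #4 = F0 93 8A 93.
Offset 14: leading byte 0xF2 = 11110010 → 4-byte char #5 = F2 A9 A8 8E.
Offset 18: leading byte 0xC9 = 11001001 → 2-byte char #6 = C9 BB.
Offset 20: leading byte 0x43 = 01000011 → 1-byte char #7 = 43.
Leading byte 0x43 = 01000011 matches 0xxxxxxx → 1-byte sequence.
Byte 1: 0x43 = 01000011, payload 1000011 (7 bits).
Concatenate: 1000011 = 0x43 (7 bits → U+0043).

U+0043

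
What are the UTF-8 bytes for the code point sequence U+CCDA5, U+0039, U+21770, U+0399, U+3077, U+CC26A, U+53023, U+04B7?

U+CCDA5: 4-byte form → F3 8C B6 A5.
U+0039: 1-byte form → 39.
U+21770: 4-byte form → F0 A1 9D B0.
U+0399: 2-byte form → CE 99.
U+3077: 3-byte form → E3 81 B7.
U+CC26A: 4-byte form → F3 8C 89 AA.
U+53023: 4-byte form → F1 93 80 A3.
U+04B7: 2-byte form → D2 B7.
Concatenated (24 bytes): F3 8C B6 A5 39 F0 A1 9D B0 CE 99 E3 81 B7 F3 8C 89 AA F1 93 80 A3 D2 B7.

F3 8C B6 A5 39 F0 A1 9D B0 CE 99 E3 81 B7 F3 8C 89 AA F1 93 80 A3 D2 B7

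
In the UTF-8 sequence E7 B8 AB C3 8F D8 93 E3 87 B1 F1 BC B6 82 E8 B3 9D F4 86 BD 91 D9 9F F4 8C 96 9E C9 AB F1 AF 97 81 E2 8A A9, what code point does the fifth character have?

Offset 0: leading byte 0xE7 = 11100111 → 3-byte char #1 = E7 B8 AB.
Offset 3: leading byte 0xC3 = 11000011 → 2-byte char #2 = C3 8F.
Offset 5: leading byte 0xD8 = 11011000 → 2-byte char #3 = D8 93.
Offset 7: leading byte 0xE3 = 11100011 → 3-byte char #4 = E3 87 B1.
Offset 10: leading byte 0xF1 = 11110001 → 4-byte char #5 = F1 BC B6 82.
Leading byte 0xF1 = 11110001 matches 11110xxx → 4-byte sequence.
Byte 1: 0xF1 = 11110001, payload 001 (3 bits).
Byte 2: 0xBC = 10111100 (10xxxxxx ✓), payload 111100.
Byte 3: 0xB6 = 10110110 (10xxxxxx ✓), payload 110110.
Byte 4: 0x82 = 10000010 (10xxxxxx ✓), payload 000010.
Concatenate: 001111100110110000010 = 0x7CD82 (21 bits → U+7CD82).

U+7CD82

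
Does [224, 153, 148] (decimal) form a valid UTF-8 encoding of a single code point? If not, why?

invalid (overlong encoding)

Leading byte 0xE0 = 11100000 → 3-byte form.
Continuation bytes all match 10xxxxxx. Payload decodes to 0x654.
But 0x654 < 0x800, the minimum for a 3-byte sequence — this is an overlong encoding.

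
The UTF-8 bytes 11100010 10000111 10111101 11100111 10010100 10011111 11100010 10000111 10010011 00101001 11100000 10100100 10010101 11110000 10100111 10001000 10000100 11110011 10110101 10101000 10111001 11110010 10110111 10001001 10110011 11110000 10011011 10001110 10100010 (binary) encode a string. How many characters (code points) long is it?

9

Byte at offset 0: 0xE2 = 11100010 → 3-byte char (#1). Advance 3.
Byte at offset 3: 0xE7 = 11100111 → 3-byte char (#2). Advance 3.
Byte at offset 6: 0xE2 = 11100010 → 3-byte char (#3). Advance 3.
Byte at offset 9: 0x29 = 00101001 → 1-byte char (#4). Advance 1.
Byte at offset 10: 0xE0 = 11100000 → 3-byte char (#5). Advance 3.
Byte at offset 13: 0xF0 = 11110000 → 4-byte char (#6). Advance 4.
Byte at offset 17: 0xF3 = 11110011 → 4-byte char (#7). Advance 4.
Byte at offset 21: 0xF2 = 11110010 → 4-byte char (#8). Advance 4.
Byte at offset 25: 0xF0 = 11110000 → 4-byte char (#9). Advance 4.
Reached end at offset 29 after 9 code points.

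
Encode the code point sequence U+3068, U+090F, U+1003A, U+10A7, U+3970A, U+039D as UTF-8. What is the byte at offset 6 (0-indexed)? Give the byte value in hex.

0xF0

U+3068 → 3-byte form E3 81 A8 at offsets 0–2.
U+090F → 3-byte form E0 A4 8F at offsets 3–5.
U+1003A → 4-byte form F0 90 80 BA at offsets 6–9.
Offset 6 falls in char 3's range; it's byte 1 of F0 90 80 BA = 0xF0.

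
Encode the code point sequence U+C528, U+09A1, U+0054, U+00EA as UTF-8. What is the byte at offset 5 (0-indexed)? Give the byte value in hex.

U+C528 → 3-byte form EC 94 A8 at offsets 0–2.
U+09A1 → 3-byte form E0 A6 A1 at offsets 3–5.
Offset 5 falls in char 2's range; it's byte 3 of E0 A6 A1 = 0xA1.

0xA1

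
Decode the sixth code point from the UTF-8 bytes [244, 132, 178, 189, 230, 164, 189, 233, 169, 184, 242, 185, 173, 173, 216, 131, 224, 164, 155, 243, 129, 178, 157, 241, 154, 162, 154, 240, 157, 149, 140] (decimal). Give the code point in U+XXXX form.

Offset 0: leading byte 0xF4 = 11110100 → 4-byte char #1 = F4 84 B2 BD.
Offset 4: leading byte 0xE6 = 11100110 → 3-byte char #2 = E6 A4 BD.
Offset 7: leading byte 0xE9 = 11101001 → 3-byte char #3 = E9 A9 B8.
Offset 10: leading byte 0xF2 = 11110010 → 4-byte char #4 = F2 B9 AD AD.
Offset 14: leading byte 0xD8 = 11011000 → 2-byte char #5 = D8 83.
Offset 16: leading byte 0xE0 = 11100000 → 3-byte char #6 = E0 A4 9B.
Leading byte 0xE0 = 11100000 matches 1110xxxx → 3-byte sequence.
Byte 1: 0xE0 = 11100000, payload 0000 (4 bits).
Byte 2: 0xA4 = 10100100 (10xxxxxx ✓), payload 100100.
Byte 3: 0x9B = 10011011 (10xxxxxx ✓), payload 011011.
Concatenate: 0000100100011011 = 0x91B (16 bits → U+091B).

U+091B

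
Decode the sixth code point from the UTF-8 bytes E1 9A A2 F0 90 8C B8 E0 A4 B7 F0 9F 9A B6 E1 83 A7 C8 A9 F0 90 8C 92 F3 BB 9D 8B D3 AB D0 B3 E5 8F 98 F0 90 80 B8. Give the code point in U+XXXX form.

Offset 0: leading byte 0xE1 = 11100001 → 3-byte char #1 = E1 9A A2.
Offset 3: leading byte 0xF0 = 11110000 → 4-byte char #2 = F0 90 8C B8.
Offset 7: leading byte 0xE0 = 11100000 → 3-byte char #3 = E0 A4 B7.
Offset 10: leading byte 0xF0 = 11110000 → 4-byte char #4 = F0 9F 9A B6.
Offset 14: leading byte 0xE1 = 11100001 → 3-byte char #5 = E1 83 A7.
Offset 17: leading byte 0xC8 = 11001000 → 2-byte char #6 = C8 A9.
Leading byte 0xC8 = 11001000 matches 110xxxxx → 2-byte sequence.
Byte 1: 0xC8 = 11001000, payload 01000 (5 bits).
Byte 2: 0xA9 = 10101001 (10xxxxxx ✓), payload 101001.
Concatenate: 01000101001 = 0x229 (11 bits → U+0229).

U+0229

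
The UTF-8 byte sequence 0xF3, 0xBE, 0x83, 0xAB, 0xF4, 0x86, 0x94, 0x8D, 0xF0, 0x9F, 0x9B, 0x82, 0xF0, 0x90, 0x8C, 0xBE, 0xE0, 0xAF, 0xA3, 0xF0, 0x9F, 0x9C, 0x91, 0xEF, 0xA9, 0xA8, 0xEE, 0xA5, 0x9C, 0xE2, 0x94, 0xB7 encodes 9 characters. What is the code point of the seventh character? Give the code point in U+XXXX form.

Offset 0: leading byte 0xF3 = 11110011 → 4-byte char #1 = F3 BE 83 AB.
Offset 4: leading byte 0xF4 = 11110100 → 4-byte char #2 = F4 86 94 8D.
Offset 8: leading byte 0xF0 = 11110000 → 4-byte char #3 = F0 9F 9B 82.
Offset 12: leading byte 0xF0 = 11110000 → 4-byte char #4 = F0 90 8C BE.
Offset 16: leading byte 0xE0 = 11100000 → 3-byte char #5 = E0 AF A3.
Offset 19: leading byte 0xF0 = 11110000 → 4-byte char #6 = F0 9F 9C 91.
Offset 23: leading byte 0xEF = 11101111 → 3-byte char #7 = EF A9 A8.
Leading byte 0xEF = 11101111 matches 1110xxxx → 3-byte sequence.
Byte 1: 0xEF = 11101111, payload 1111 (4 bits).
Byte 2: 0xA9 = 10101001 (10xxxxxx ✓), payload 101001.
Byte 3: 0xA8 = 10101000 (10xxxxxx ✓), payload 101000.
Concatenate: 1111101001101000 = 0xFA68 (16 bits → U+FA68).

U+FA68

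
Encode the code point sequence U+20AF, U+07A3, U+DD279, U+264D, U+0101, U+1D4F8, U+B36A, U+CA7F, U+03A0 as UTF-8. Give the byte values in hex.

U+20AF: 3-byte form → E2 82 AF.
U+07A3: 2-byte form → DE A3.
U+DD279: 4-byte form → F3 9D 89 B9.
U+264D: 3-byte form → E2 99 8D.
U+0101: 2-byte form → C4 81.
U+1D4F8: 4-byte form → F0 9D 93 B8.
U+B36A: 3-byte form → EB 8D AA.
U+CA7F: 3-byte form → EC A9 BF.
U+03A0: 2-byte form → CE A0.
Concatenated (26 bytes): E2 82 AF DE A3 F3 9D 89 B9 E2 99 8D C4 81 F0 9D 93 B8 EB 8D AA EC A9 BF CE A0.

E2 82 AF DE A3 F3 9D 89 B9 E2 99 8D C4 81 F0 9D 93 B8 EB 8D AA EC A9 BF CE A0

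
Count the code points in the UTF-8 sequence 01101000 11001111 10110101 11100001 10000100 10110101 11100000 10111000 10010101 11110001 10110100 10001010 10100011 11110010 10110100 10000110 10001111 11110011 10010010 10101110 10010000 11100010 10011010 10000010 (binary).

8

Byte at offset 0: 0x68 = 01101000 → 1-byte char (#1). Advance 1.
Byte at offset 1: 0xCF = 11001111 → 2-byte char (#2). Advance 2.
Byte at offset 3: 0xE1 = 11100001 → 3-byte char (#3). Advance 3.
Byte at offset 6: 0xE0 = 11100000 → 3-byte char (#4). Advance 3.
Byte at offset 9: 0xF1 = 11110001 → 4-byte char (#5). Advance 4.
Byte at offset 13: 0xF2 = 11110010 → 4-byte char (#6). Advance 4.
Byte at offset 17: 0xF3 = 11110011 → 4-byte char (#7). Advance 4.
Byte at offset 21: 0xE2 = 11100010 → 3-byte char (#8). Advance 3.
Reached end at offset 24 after 8 code points.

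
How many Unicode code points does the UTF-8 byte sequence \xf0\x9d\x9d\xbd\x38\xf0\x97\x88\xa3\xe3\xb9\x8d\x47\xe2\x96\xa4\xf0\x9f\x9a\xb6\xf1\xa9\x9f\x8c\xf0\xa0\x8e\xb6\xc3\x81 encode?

Byte at offset 0: 0xF0 = 11110000 → 4-byte char (#1). Advance 4.
Byte at offset 4: 0x38 = 00111000 → 1-byte char (#2). Advance 1.
Byte at offset 5: 0xF0 = 11110000 → 4-byte char (#3). Advance 4.
Byte at offset 9: 0xE3 = 11100011 → 3-byte char (#4). Advance 3.
Byte at offset 12: 0x47 = 01000111 → 1-byte char (#5). Advance 1.
Byte at offset 13: 0xE2 = 11100010 → 3-byte char (#6). Advance 3.
Byte at offset 16: 0xF0 = 11110000 → 4-byte char (#7). Advance 4.
Byte at offset 20: 0xF1 = 11110001 → 4-byte char (#8). Advance 4.
Byte at offset 24: 0xF0 = 11110000 → 4-byte char (#9). Advance 4.
Byte at offset 28: 0xC3 = 11000011 → 2-byte char (#10). Advance 2.
Reached end at offset 30 after 10 code points.

10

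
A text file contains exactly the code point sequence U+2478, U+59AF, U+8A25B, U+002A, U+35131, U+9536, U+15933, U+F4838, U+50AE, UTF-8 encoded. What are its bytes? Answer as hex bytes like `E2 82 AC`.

U+2478: 3-byte form → E2 91 B8.
U+59AF: 3-byte form → E5 A6 AF.
U+8A25B: 4-byte form → F2 8A 89 9B.
U+002A: 1-byte form → 2A.
U+35131: 4-byte form → F0 B5 84 B1.
U+9536: 3-byte form → E9 94 B6.
U+15933: 4-byte form → F0 95 A4 B3.
U+F4838: 4-byte form → F3 B4 A0 B8.
U+50AE: 3-byte form → E5 82 AE.
Concatenated (29 bytes): E2 91 B8 E5 A6 AF F2 8A 89 9B 2A F0 B5 84 B1 E9 94 B6 F0 95 A4 B3 F3 B4 A0 B8 E5 82 AE.

E2 91 B8 E5 A6 AF F2 8A 89 9B 2A F0 B5 84 B1 E9 94 B6 F0 95 A4 B3 F3 B4 A0 B8 E5 82 AE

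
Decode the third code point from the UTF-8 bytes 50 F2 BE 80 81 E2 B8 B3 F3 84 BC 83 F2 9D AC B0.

U+2E33

Offset 0: leading byte 0x50 = 01010000 → 1-byte char #1 = 50.
Offset 1: leading byte 0xF2 = 11110010 → 4-byte char #2 = F2 BE 80 81.
Offset 5: leading byte 0xE2 = 11100010 → 3-byte char #3 = E2 B8 B3.
Leading byte 0xE2 = 11100010 matches 1110xxxx → 3-byte sequence.
Byte 1: 0xE2 = 11100010, payload 0010 (4 bits).
Byte 2: 0xB8 = 10111000 (10xxxxxx ✓), payload 111000.
Byte 3: 0xB3 = 10110011 (10xxxxxx ✓), payload 110011.
Concatenate: 0010111000110011 = 0x2E33 (16 bits → U+2E33).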